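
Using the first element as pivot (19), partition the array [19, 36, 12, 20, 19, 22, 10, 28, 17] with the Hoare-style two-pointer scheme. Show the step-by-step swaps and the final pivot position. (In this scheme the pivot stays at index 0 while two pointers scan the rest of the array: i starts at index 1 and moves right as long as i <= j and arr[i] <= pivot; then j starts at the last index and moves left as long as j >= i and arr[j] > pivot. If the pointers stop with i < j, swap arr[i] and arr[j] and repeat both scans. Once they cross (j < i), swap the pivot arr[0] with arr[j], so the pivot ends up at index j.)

Hoare-style two-pointer partition with pivot = 19:

Initial array: [19, 36, 12, 20, 19, 22, 10, 28, 17]

Pointers start at i = 1, j = 8.
i stops at index 1 (arr[1]=36 > 19), j stops at index 8 (arr[8]=17 <= 19): swap arr[1] and arr[8], array becomes [19, 17, 12, 20, 19, 22, 10, 28, 36]
i stops at index 3 (arr[3]=20 > 19), j stops at index 6 (arr[6]=10 <= 19): swap arr[3] and arr[6], array becomes [19, 17, 12, 10, 19, 22, 20, 28, 36]
i ends at 5, j ends at 4: the pointers have crossed (j < i), so scanning stops.

Swap pivot arr[0] with arr[4] to place pivot at position 4: [19, 17, 12, 10, 19, 22, 20, 28, 36]
Pivot position: 4

After partitioning with pivot 19, the array becomes [19, 17, 12, 10, 19, 22, 20, 28, 36]. The pivot is placed at index 4. All elements to the left of the pivot are <= 19, and all elements to the right are > 19.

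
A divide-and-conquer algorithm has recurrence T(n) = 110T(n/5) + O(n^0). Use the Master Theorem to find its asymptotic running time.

Master Theorem for T(n) = 110T(n/5) + O(n^0):

a = 110, b = 5, c = 0
log_b(a) = log_5(110) = 2.9206

Case 1: c = 0 < log_5(110) = 2.9206
T(n) = O(n^(log_5 110))

For T(n) = 110T(n/5) + O(n^0): log_5(110) = 2.9206. This is Case 1 of the Master Theorem (c < log_b(a), work dominated by leaves), giving O(n^(log_5 110)).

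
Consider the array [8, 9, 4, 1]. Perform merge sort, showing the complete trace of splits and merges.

Merge sort trace:

Split: [8, 9, 4, 1] -> [8, 9] and [4, 1]
  Split: [8, 9] -> [8] and [9]
  Merge: [8] + [9] -> [8, 9]
  Split: [4, 1] -> [4] and [1]
  Merge: [4] + [1] -> [1, 4]
Merge: [8, 9] + [1, 4] -> [1, 4, 8, 9]

Final sorted array: [1, 4, 8, 9]

The merge sort proceeds by recursively splitting the array and merging sorted halves.
After all merges, the sorted array is [1, 4, 8, 9].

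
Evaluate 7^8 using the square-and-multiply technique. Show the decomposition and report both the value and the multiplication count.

Computing 7^8 by squaring (build up from 7^1; each line after the first costs one multiplication):

7^1 = 7
7^2 = (7^1)^2 = 7^2 = 49
7^4 = (7^2)^2 = 49^2 = 2401
7^8 = (7^4)^2 = 2401^2 = 5764801

Result: 5764801
Multiplications needed: 3 (3 lines after 7^1)

7^8 = 5764801. Using exponentiation by squaring, this requires 3 multiplications. The key idea: if the exponent is even, square the half-power; if odd, multiply by the base once.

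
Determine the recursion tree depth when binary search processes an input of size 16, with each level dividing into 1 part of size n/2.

For divide and conquer with division factor 2:

Problem sizes at each level:
Level 0: 16
Level 1: 8
Level 2: 4
Level 3: 2
Level 4: 1

The root is level 0 and the size-1 base case is level 4 (the tree spans levels 0 through 4, i.e. 5 levels counting the root), so the depth is the number of divisions: log_2(16) = 4

The recursion tree depth is log_2(16) = 4. At each level, the problem size is divided by 2, so it takes 4 divisions to reduce to a base case of size 1. The algorithm makes 1 recursive call at each level.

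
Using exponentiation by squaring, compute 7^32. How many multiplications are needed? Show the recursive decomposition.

Computing 7^32 by squaring (build up from 7^1; each line after the first costs one multiplication):

7^1 = 7
7^2 = (7^1)^2 = 7^2 = 49
7^4 = (7^2)^2 = 49^2 = 2401
7^8 = (7^4)^2 = 2401^2 = 5764801
7^16 = (7^8)^2 = 5764801^2 = 33232930569601
7^32 = (7^16)^2 = 33232930569601^2 = 1104427674243920646305299201

Result: 1104427674243920646305299201
Multiplications needed: 5 (5 lines after 7^1)

7^32 = 1104427674243920646305299201. Using exponentiation by squaring, this requires 5 multiplications. The key idea: if the exponent is even, square the half-power; if odd, multiply by the base once.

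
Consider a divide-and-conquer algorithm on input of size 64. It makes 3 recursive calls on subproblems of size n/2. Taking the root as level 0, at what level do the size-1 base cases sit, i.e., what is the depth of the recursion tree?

For divide and conquer with division factor 2:

Problem sizes at each level:
Level 0: 64
Level 1: 32
Level 2: 16
Level 3: 8
Level 4: 4
Level 5: 2
Level 6: 1

The root is level 0 and the size-1 base case is level 6 (the tree spans levels 0 through 6, i.e. 7 levels counting the root), so the depth is the number of divisions: log_2(64) = 6

The recursion tree depth is log_2(64) = 6. At each level, the problem size is divided by 2, so it takes 6 divisions to reduce to a base case of size 1. The algorithm makes 3 recursive calls at each level.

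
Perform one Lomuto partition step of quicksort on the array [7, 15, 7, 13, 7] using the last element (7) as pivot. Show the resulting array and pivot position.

Lomuto partition with pivot = 7:

Initial array: [7, 15, 7, 13, 7]

arr[0]=7 <= 7: swap with position 0, array becomes [7, 15, 7, 13, 7]
arr[1]=15 > 7: no swap
arr[2]=7 <= 7: swap with position 1, array becomes [7, 7, 15, 13, 7]
arr[3]=13 > 7: no swap

Place pivot at position 2: [7, 7, 7, 13, 15]
Pivot position: 2

After partitioning with pivot 7, the array becomes [7, 7, 7, 13, 15]. The pivot is placed at index 2. All elements to the left of the pivot are <= 7, and all elements to the right are > 7.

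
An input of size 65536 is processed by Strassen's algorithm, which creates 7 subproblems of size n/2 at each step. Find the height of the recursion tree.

For divide and conquer with division factor 2:

Problem sizes at each level:
Level 0: 65536
Level 1: 32768
Level 2: 16384
Level 3: 8192
Level 4: 4096
Level 5: 2048
Level 6: 1024
Level 7: 512
Level 8: 256
Level 9: 128
Level 10: 64
Level 11: 32
Level 12: 16
Level 13: 8
Level 14: 4
Level 15: 2
Level 16: 1

The root is level 0 and the size-1 base case is level 16 (the tree spans levels 0 through 16, i.e. 17 levels counting the root), so the depth is the number of divisions: log_2(65536) = 16

The recursion tree depth is log_2(65536) = 16. At each level, the problem size is divided by 2, so it takes 16 divisions to reduce to a base case of size 1. The algorithm makes 7 recursive calls at each level.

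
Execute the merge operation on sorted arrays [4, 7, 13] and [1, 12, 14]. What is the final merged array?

Merging process:

Compare 4 vs 1: take 1 from right. Merged: [1]
Compare 4 vs 12: take 4 from left. Merged: [1, 4]
Compare 7 vs 12: take 7 from left. Merged: [1, 4, 7]
Compare 13 vs 12: take 12 from right. Merged: [1, 4, 7, 12]
Compare 13 vs 14: take 13 from left. Merged: [1, 4, 7, 12, 13]
Append remaining from right: [14]. Merged: [1, 4, 7, 12, 13, 14]

Final merged array: [1, 4, 7, 12, 13, 14]
Total comparisons: 5

The merged array is [1, 4, 7, 12, 13, 14], requiring 5 comparisons. The merge step runs in O(n) time where n is the total number of elements.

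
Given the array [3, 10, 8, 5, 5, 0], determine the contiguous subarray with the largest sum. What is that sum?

Using Kadane's algorithm on [3, 10, 8, 5, 5, 0]:

Scanning through the array:
Position 1 (value 10): max_ending_here = 13, max_so_far = 13
Position 2 (value 8): max_ending_here = 21, max_so_far = 21
Position 3 (value 5): max_ending_here = 26, max_so_far = 26
Position 4 (value 5): max_ending_here = 31, max_so_far = 31
Position 5 (value 0): max_ending_here = 31, max_so_far = 31

Maximum subarray: [3, 10, 8, 5, 5]
Maximum sum: 31

The maximum subarray is [3, 10, 8, 5, 5] with sum 31. This subarray runs from index 0 to index 4.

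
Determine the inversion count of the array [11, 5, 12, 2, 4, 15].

Finding inversions in [11, 5, 12, 2, 4, 15]:

(0, 1): arr[0]=11 > arr[1]=5
(0, 3): arr[0]=11 > arr[3]=2
(0, 4): arr[0]=11 > arr[4]=4
(1, 3): arr[1]=5 > arr[3]=2
(1, 4): arr[1]=5 > arr[4]=4
(2, 3): arr[2]=12 > arr[3]=2
(2, 4): arr[2]=12 > arr[4]=4

Total inversions: 7

The array has 7 inversion(s): (0,1), (0,3), (0,4), (1,3), (1,4), (2,3), (2,4). Each pair (i,j) satisfies i < j and arr[i] > arr[j].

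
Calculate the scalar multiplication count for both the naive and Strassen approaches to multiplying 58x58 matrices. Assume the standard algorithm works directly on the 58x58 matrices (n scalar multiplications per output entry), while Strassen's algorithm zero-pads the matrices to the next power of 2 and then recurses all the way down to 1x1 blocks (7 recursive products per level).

Matrix multiplication for 58x58 matrices:

Strassen's algorithm requires power-of-2 dimensions. Pad 58x58 to 64x64 (next power of 2).

Standard algorithm: 58^3 = 195112 multiplications
Strassen's algorithm: 7^(log2(64)) = 7^6 = 117649 multiplications
Savings: 195112 - 117649 = 77463 multiplications

Standard: 195112 multiplications (58^3). Strassen: 117649 multiplications (7^6, after padding to 64x64). Strassen reduces 8 recursive multiplications to 7 at each level.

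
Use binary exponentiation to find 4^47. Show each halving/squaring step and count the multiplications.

Computing 4^47 by squaring (build up from 4^1; each line after the first costs one multiplication):

4^1 = 4
4^2 = (4^1)^2 = 4^2 = 16
4^4 = (4^2)^2 = 16^2 = 256
4^5 = 4 * 4^4 = 4 * 256 = 1024
4^10 = (4^5)^2 = 1024^2 = 1048576
4^11 = 4 * 4^10 = 4 * 1048576 = 4194304
4^22 = (4^11)^2 = 4194304^2 = 17592186044416
4^23 = 4 * 4^22 = 4 * 17592186044416 = 70368744177664
4^46 = (4^23)^2 = 70368744177664^2 = 4951760157141521099596496896
4^47 = 4 * 4^46 = 4 * 4951760157141521099596496896 = 19807040628566084398385987584

Result: 19807040628566084398385987584
Multiplications needed: 9 (9 lines after 4^1)

4^47 = 19807040628566084398385987584. Using exponentiation by squaring, this requires 9 multiplications. The key idea: if the exponent is even, square the half-power; if odd, multiply by the base once.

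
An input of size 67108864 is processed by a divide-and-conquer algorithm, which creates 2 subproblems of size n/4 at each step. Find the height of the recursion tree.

For divide and conquer with division factor 4:

Problem sizes at each level:
Level 0: 67108864
Level 1: 16777216
Level 2: 4194304
Level 3: 1048576
Level 4: 262144
Level 5: 65536
Level 6: 16384
Level 7: 4096
Level 8: 1024
Level 9: 256
Level 10: 64
Level 11: 16
Level 12: 4
Level 13: 1

The root is level 0 and the size-1 base case is level 13 (the tree spans levels 0 through 13, i.e. 14 levels counting the root), so the depth is the number of divisions: log_4(67108864) = 13

The recursion tree depth is log_4(67108864) = 13. At each level, the problem size is divided by 4, so it takes 13 divisions to reduce to a base case of size 1. The algorithm makes 2 recursive calls at each level.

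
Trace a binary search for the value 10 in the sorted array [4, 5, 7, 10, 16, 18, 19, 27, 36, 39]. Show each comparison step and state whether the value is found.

Binary search for 10 in [4, 5, 7, 10, 16, 18, 19, 27, 36, 39]:

lo=0, hi=9, mid=4, arr[mid]=16 -> 16 > 10, search left half
lo=0, hi=3, mid=1, arr[mid]=5 -> 5 < 10, search right half
lo=2, hi=3, mid=2, arr[mid]=7 -> 7 < 10, search right half
lo=3, hi=3, mid=3, arr[mid]=10 -> Found target at index 3!

Binary search finds 10 at index 3 after 4 comparisons. The search repeatedly halves the search space by comparing with the middle element.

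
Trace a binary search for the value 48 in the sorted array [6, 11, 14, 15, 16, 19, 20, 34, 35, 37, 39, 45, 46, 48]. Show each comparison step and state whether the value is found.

Binary search for 48 in [6, 11, 14, 15, 16, 19, 20, 34, 35, 37, 39, 45, 46, 48]:

lo=0, hi=13, mid=6, arr[mid]=20 -> 20 < 48, search right half
lo=7, hi=13, mid=10, arr[mid]=39 -> 39 < 48, search right half
lo=11, hi=13, mid=12, arr[mid]=46 -> 46 < 48, search right half
lo=13, hi=13, mid=13, arr[mid]=48 -> Found target at index 13!

Binary search finds 48 at index 13 after 4 comparisons. The search repeatedly halves the search space by comparing with the middle element.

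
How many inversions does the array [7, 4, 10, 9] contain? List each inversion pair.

Finding inversions in [7, 4, 10, 9]:

(0, 1): arr[0]=7 > arr[1]=4
(2, 3): arr[2]=10 > arr[3]=9

Total inversions: 2

The array has 2 inversion(s): (0,1), (2,3). Each pair (i,j) satisfies i < j and arr[i] > arr[j].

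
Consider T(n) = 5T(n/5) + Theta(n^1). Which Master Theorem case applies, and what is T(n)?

Master Theorem for T(n) = 5T(n/5) + O(n^1):

a = 5, b = 5, c = 1
log_b(a) = log_5(5) = 1.0000

Case 2: c = 1 = log_5(5) = 1.0000
T(n) = O(n^1 log n) = O(n log n)

For T(n) = 5T(n/5) + O(n^1): log_5(5) = 1.0000. This is Case 2 of the Master Theorem (c = log_b(a), equal work at all levels), giving O(n log n).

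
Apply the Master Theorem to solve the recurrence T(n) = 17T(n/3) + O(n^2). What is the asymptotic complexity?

Master Theorem for T(n) = 17T(n/3) + O(n^2):

a = 17, b = 3, c = 2
log_b(a) = log_3(17) = 2.5789

Case 1: c = 2 < log_3(17) = 2.5789
T(n) = O(n^(log_3 17))

For T(n) = 17T(n/3) + O(n^2): log_3(17) = 2.5789. This is Case 1 of the Master Theorem (c < log_b(a), work dominated by leaves), giving O(n^(log_3 17)).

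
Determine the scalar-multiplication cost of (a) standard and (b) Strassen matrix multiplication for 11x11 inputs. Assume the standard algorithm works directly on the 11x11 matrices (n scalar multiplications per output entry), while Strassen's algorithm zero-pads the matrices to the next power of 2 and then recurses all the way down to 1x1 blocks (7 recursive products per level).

Matrix multiplication for 11x11 matrices:

Strassen's algorithm requires power-of-2 dimensions. Pad 11x11 to 16x16 (next power of 2).

Standard algorithm: 11^3 = 1331 multiplications
Strassen's algorithm: 7^(log2(16)) = 7^4 = 2401 multiplications
Difference: 1331 - 2401 = -1070 (Strassen uses MORE here due to padding overhead — for small or just-over-power-of-2 n, padding can outweigh the per-level savings)

Standard: 1331 multiplications (11^3). Strassen: 2401 multiplications (7^4, after padding to 16x16). Strassen reduces 8 recursive multiplications to 7 at each level.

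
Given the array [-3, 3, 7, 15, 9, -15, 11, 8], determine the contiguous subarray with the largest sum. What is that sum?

Using Kadane's algorithm on [-3, 3, 7, 15, 9, -15, 11, 8]:

Scanning through the array:
Position 1 (value 3): max_ending_here = 3, max_so_far = 3
Position 2 (value 7): max_ending_here = 10, max_so_far = 10
Position 3 (value 15): max_ending_here = 25, max_so_far = 25
Position 4 (value 9): max_ending_here = 34, max_so_far = 34
Position 5 (value -15): max_ending_here = 19, max_so_far = 34
Position 6 (value 11): max_ending_here = 30, max_so_far = 34
Position 7 (value 8): max_ending_here = 38, max_so_far = 38

Maximum subarray: [3, 7, 15, 9, -15, 11, 8]
Maximum sum: 38

The maximum subarray is [3, 7, 15, 9, -15, 11, 8] with sum 38. This subarray runs from index 1 to index 7.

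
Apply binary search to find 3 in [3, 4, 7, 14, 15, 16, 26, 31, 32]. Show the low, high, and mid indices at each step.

Binary search for 3 in [3, 4, 7, 14, 15, 16, 26, 31, 32]:

lo=0, hi=8, mid=4, arr[mid]=15 -> 15 > 3, search left half
lo=0, hi=3, mid=1, arr[mid]=4 -> 4 > 3, search left half
lo=0, hi=0, mid=0, arr[mid]=3 -> Found target at index 0!

Binary search finds 3 at index 0 after 3 comparisons. The search repeatedly halves the search space by comparing with the middle element.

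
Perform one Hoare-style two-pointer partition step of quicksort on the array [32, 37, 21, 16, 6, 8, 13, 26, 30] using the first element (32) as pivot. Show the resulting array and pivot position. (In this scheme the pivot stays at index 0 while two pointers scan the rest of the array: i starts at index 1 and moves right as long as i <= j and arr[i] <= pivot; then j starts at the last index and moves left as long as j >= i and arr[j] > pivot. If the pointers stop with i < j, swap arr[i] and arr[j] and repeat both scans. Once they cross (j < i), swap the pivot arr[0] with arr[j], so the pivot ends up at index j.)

Hoare-style two-pointer partition with pivot = 32:

Initial array: [32, 37, 21, 16, 6, 8, 13, 26, 30]

Pointers start at i = 1, j = 8.
i stops at index 1 (arr[1]=37 > 32), j stops at index 8 (arr[8]=30 <= 32): swap arr[1] and arr[8], array becomes [32, 30, 21, 16, 6, 8, 13, 26, 37]
i ends at 8, j ends at 7: the pointers have crossed (j < i), so scanning stops.

Swap pivot arr[0] with arr[7] to place pivot at position 7: [26, 30, 21, 16, 6, 8, 13, 32, 37]
Pivot position: 7

After partitioning with pivot 32, the array becomes [26, 30, 21, 16, 6, 8, 13, 32, 37]. The pivot is placed at index 7. All elements to the left of the pivot are <= 32, and all elements to the right are > 32.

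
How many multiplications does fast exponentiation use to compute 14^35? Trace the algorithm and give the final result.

Computing 14^35 by squaring (build up from 14^1; each line after the first costs one multiplication):

14^1 = 14
14^2 = (14^1)^2 = 14^2 = 196
14^4 = (14^2)^2 = 196^2 = 38416
14^8 = (14^4)^2 = 38416^2 = 1475789056
14^16 = (14^8)^2 = 1475789056^2 = 2177953337809371136
14^17 = 14 * 14^16 = 14 * 2177953337809371136 = 30491346729331195904
14^34 = (14^17)^2 = 30491346729331195904^2 = 929722225368296217729286886758826377216
14^35 = 14 * 14^34 = 14 * 929722225368296217729286886758826377216 = 13016111155156147048210016414623569281024

Result: 13016111155156147048210016414623569281024
Multiplications needed: 7 (7 lines after 14^1)

14^35 = 13016111155156147048210016414623569281024. Using exponentiation by squaring, this requires 7 multiplications. The key idea: if the exponent is even, square the half-power; if odd, multiply by the base once.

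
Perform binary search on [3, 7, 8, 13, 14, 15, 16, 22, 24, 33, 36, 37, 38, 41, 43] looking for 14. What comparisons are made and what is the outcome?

Binary search for 14 in [3, 7, 8, 13, 14, 15, 16, 22, 24, 33, 36, 37, 38, 41, 43]:

lo=0, hi=14, mid=7, arr[mid]=22 -> 22 > 14, search left half
lo=0, hi=6, mid=3, arr[mid]=13 -> 13 < 14, search right half
lo=4, hi=6, mid=5, arr[mid]=15 -> 15 > 14, search left half
lo=4, hi=4, mid=4, arr[mid]=14 -> Found target at index 4!

Binary search finds 14 at index 4 after 4 comparisons. The search repeatedly halves the search space by comparing with the middle element.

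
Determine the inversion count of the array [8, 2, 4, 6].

Finding inversions in [8, 2, 4, 6]:

(0, 1): arr[0]=8 > arr[1]=2
(0, 2): arr[0]=8 > arr[2]=4
(0, 3): arr[0]=8 > arr[3]=6

Total inversions: 3

The array has 3 inversion(s): (0,1), (0,2), (0,3). Each pair (i,j) satisfies i < j and arr[i] > arr[j].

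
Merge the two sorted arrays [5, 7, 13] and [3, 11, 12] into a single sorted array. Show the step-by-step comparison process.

Merging process:

Compare 5 vs 3: take 3 from right. Merged: [3]
Compare 5 vs 11: take 5 from left. Merged: [3, 5]
Compare 7 vs 11: take 7 from left. Merged: [3, 5, 7]
Compare 13 vs 11: take 11 from right. Merged: [3, 5, 7, 11]
Compare 13 vs 12: take 12 from right. Merged: [3, 5, 7, 11, 12]
Append remaining from left: [13]. Merged: [3, 5, 7, 11, 12, 13]

Final merged array: [3, 5, 7, 11, 12, 13]
Total comparisons: 5

The merged array is [3, 5, 7, 11, 12, 13], requiring 5 comparisons. The merge step runs in O(n) time where n is the total number of elements.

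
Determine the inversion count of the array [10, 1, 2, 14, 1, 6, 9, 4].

Finding inversions in [10, 1, 2, 14, 1, 6, 9, 4]:

(0, 1): arr[0]=10 > arr[1]=1
(0, 2): arr[0]=10 > arr[2]=2
(0, 4): arr[0]=10 > arr[4]=1
(0, 5): arr[0]=10 > arr[5]=6
(0, 6): arr[0]=10 > arr[6]=9
(0, 7): arr[0]=10 > arr[7]=4
(2, 4): arr[2]=2 > arr[4]=1
(3, 4): arr[3]=14 > arr[4]=1
(3, 5): arr[3]=14 > arr[5]=6
(3, 6): arr[3]=14 > arr[6]=9
(3, 7): arr[3]=14 > arr[7]=4
(5, 7): arr[5]=6 > arr[7]=4
(6, 7): arr[6]=9 > arr[7]=4

Total inversions: 13

The array has 13 inversion(s): (0,1), (0,2), (0,4), (0,5), (0,6), (0,7), (2,4), (3,4), (3,5), (3,6), (3,7), (5,7), (6,7). Each pair (i,j) satisfies i < j and arr[i] > arr[j].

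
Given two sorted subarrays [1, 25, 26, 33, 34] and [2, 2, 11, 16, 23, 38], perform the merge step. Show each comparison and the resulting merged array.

Merging process:

Compare 1 vs 2: take 1 from left. Merged: [1]
Compare 25 vs 2: take 2 from right. Merged: [1, 2]
Compare 25 vs 2: take 2 from right. Merged: [1, 2, 2]
Compare 25 vs 11: take 11 from right. Merged: [1, 2, 2, 11]
Compare 25 vs 16: take 16 from right. Merged: [1, 2, 2, 11, 16]
Compare 25 vs 23: take 23 from right. Merged: [1, 2, 2, 11, 16, 23]
Compare 25 vs 38: take 25 from left. Merged: [1, 2, 2, 11, 16, 23, 25]
Compare 26 vs 38: take 26 from left. Merged: [1, 2, 2, 11, 16, 23, 25, 26]
Compare 33 vs 38: take 33 from left. Merged: [1, 2, 2, 11, 16, 23, 25, 26, 33]
Compare 34 vs 38: take 34 from left. Merged: [1, 2, 2, 11, 16, 23, 25, 26, 33, 34]
Append remaining from right: [38]. Merged: [1, 2, 2, 11, 16, 23, 25, 26, 33, 34, 38]

Final merged array: [1, 2, 2, 11, 16, 23, 25, 26, 33, 34, 38]
Total comparisons: 10

The merged array is [1, 2, 2, 11, 16, 23, 25, 26, 33, 34, 38], requiring 10 comparisons. The merge step runs in O(n) time where n is the total number of elements.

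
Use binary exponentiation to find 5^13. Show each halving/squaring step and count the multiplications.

Computing 5^13 by squaring (build up from 5^1; each line after the first costs one multiplication):

5^1 = 5
5^2 = (5^1)^2 = 5^2 = 25
5^3 = 5 * 5^2 = 5 * 25 = 125
5^6 = (5^3)^2 = 125^2 = 15625
5^12 = (5^6)^2 = 15625^2 = 244140625
5^13 = 5 * 5^12 = 5 * 244140625 = 1220703125

Result: 1220703125
Multiplications needed: 5 (5 lines after 5^1)

5^13 = 1220703125. Using exponentiation by squaring, this requires 5 multiplications. The key idea: if the exponent is even, square the half-power; if odd, multiply by the base once.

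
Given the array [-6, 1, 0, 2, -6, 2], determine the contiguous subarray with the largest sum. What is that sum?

Using Kadane's algorithm on [-6, 1, 0, 2, -6, 2]:

Scanning through the array:
Position 1 (value 1): max_ending_here = 1, max_so_far = 1
Position 2 (value 0): max_ending_here = 1, max_so_far = 1
Position 3 (value 2): max_ending_here = 3, max_so_far = 3
Position 4 (value -6): max_ending_here = -3, max_so_far = 3
Position 5 (value 2): max_ending_here = 2, max_so_far = 3

Maximum subarray: [1, 0, 2]
Maximum sum: 3

The maximum subarray is [1, 0, 2] with sum 3. This subarray runs from index 1 to index 3.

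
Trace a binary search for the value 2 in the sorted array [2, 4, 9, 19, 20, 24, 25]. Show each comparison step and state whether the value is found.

Binary search for 2 in [2, 4, 9, 19, 20, 24, 25]:

lo=0, hi=6, mid=3, arr[mid]=19 -> 19 > 2, search left half
lo=0, hi=2, mid=1, arr[mid]=4 -> 4 > 2, search left half
lo=0, hi=0, mid=0, arr[mid]=2 -> Found target at index 0!

Binary search finds 2 at index 0 after 3 comparisons. The search repeatedly halves the search space by comparing with the middle element.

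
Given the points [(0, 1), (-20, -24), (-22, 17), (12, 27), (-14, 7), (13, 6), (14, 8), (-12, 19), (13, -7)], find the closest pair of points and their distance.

Computing all pairwise distances among 9 points:

d((0, 1), (-20, -24)) = 32.0156
d((0, 1), (-22, 17)) = 27.2029
d((0, 1), (12, 27)) = 28.6356
d((0, 1), (-14, 7)) = 15.2315
d((0, 1), (13, 6)) = 13.9284
d((0, 1), (14, 8)) = 15.6525
d((0, 1), (-12, 19)) = 21.6333
d((0, 1), (13, -7)) = 15.2643
d((-20, -24), (-22, 17)) = 41.0488
d((-20, -24), (12, 27)) = 60.208
d((-20, -24), (-14, 7)) = 31.5753
d((-20, -24), (13, 6)) = 44.5982
d((-20, -24), (14, 8)) = 46.6905
d((-20, -24), (-12, 19)) = 43.7379
d((-20, -24), (13, -7)) = 37.1214
d((-22, 17), (12, 27)) = 35.4401
d((-22, 17), (-14, 7)) = 12.8062
d((-22, 17), (13, 6)) = 36.6879
d((-22, 17), (14, 8)) = 37.108
d((-22, 17), (-12, 19)) = 10.198
d((-22, 17), (13, -7)) = 42.4382
d((12, 27), (-14, 7)) = 32.8024
d((12, 27), (13, 6)) = 21.0238
d((12, 27), (14, 8)) = 19.105
d((12, 27), (-12, 19)) = 25.2982
d((12, 27), (13, -7)) = 34.0147
d((-14, 7), (13, 6)) = 27.0185
d((-14, 7), (14, 8)) = 28.0179
d((-14, 7), (-12, 19)) = 12.1655
d((-14, 7), (13, -7)) = 30.4138
d((13, 6), (14, 8)) = 2.2361 <-- minimum
d((13, 6), (-12, 19)) = 28.178
d((13, 6), (13, -7)) = 13.0
d((14, 8), (-12, 19)) = 28.2312
d((14, 8), (13, -7)) = 15.0333
d((-12, 19), (13, -7)) = 36.0694

Closest pair: (13, 6) and (14, 8) with distance 2.2361

The closest pair is (13, 6) and (14, 8) with Euclidean distance 2.2361. For 9 points, brute-force pairwise comparison is shown above. For large n, the divide-and-conquer algorithm (sort by x, recurse on halves, check the dividing strip) achieves O(n log n).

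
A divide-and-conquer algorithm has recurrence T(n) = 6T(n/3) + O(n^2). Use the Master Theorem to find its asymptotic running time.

Master Theorem for T(n) = 6T(n/3) + O(n^2):

a = 6, b = 3, c = 2
log_b(a) = log_3(6) = 1.6309

Case 3: c = 2 > log_3(6) = 1.6309
T(n) = O(n^2) = O(n^2)

For T(n) = 6T(n/3) + O(n^2): log_3(6) = 1.6309. This is Case 3 of the Master Theorem (c > log_b(a), work dominated by root), giving O(n^2).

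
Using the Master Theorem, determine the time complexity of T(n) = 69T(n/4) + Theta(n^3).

Master Theorem for T(n) = 69T(n/4) + O(n^3):

a = 69, b = 4, c = 3
log_b(a) = log_4(69) = 3.0543

Case 1: c = 3 < log_4(69) = 3.0543
T(n) = O(n^(log_4 69))

For T(n) = 69T(n/4) + O(n^3): log_4(69) = 3.0543. This is Case 1 of the Master Theorem (c < log_b(a), work dominated by leaves), giving O(n^(log_4 69)).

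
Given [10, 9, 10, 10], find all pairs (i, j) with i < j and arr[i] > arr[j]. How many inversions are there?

Finding inversions in [10, 9, 10, 10]:

(0, 1): arr[0]=10 > arr[1]=9

Total inversions: 1

The array has 1 inversion(s): (0,1). Each pair (i,j) satisfies i < j and arr[i] > arr[j].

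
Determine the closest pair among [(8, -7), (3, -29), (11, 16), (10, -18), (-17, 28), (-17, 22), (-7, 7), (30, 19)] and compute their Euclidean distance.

Computing all pairwise distances among 8 points:

d((8, -7), (3, -29)) = 22.561
d((8, -7), (11, 16)) = 23.1948
d((8, -7), (10, -18)) = 11.1803
d((8, -7), (-17, 28)) = 43.0116
d((8, -7), (-17, 22)) = 38.2884
d((8, -7), (-7, 7)) = 20.5183
d((8, -7), (30, 19)) = 34.0588
d((3, -29), (11, 16)) = 45.7056
d((3, -29), (10, -18)) = 13.0384
d((3, -29), (-17, 28)) = 60.407
d((3, -29), (-17, 22)) = 54.7814
d((3, -29), (-7, 7)) = 37.3631
d((3, -29), (30, 19)) = 55.0727
d((11, 16), (10, -18)) = 34.0147
d((11, 16), (-17, 28)) = 30.4631
d((11, 16), (-17, 22)) = 28.6356
d((11, 16), (-7, 7)) = 20.1246
d((11, 16), (30, 19)) = 19.2354
d((10, -18), (-17, 28)) = 53.3385
d((10, -18), (-17, 22)) = 48.2597
d((10, -18), (-7, 7)) = 30.2324
d((10, -18), (30, 19)) = 42.0595
d((-17, 28), (-17, 22)) = 6.0 <-- minimum
d((-17, 28), (-7, 7)) = 23.2594
d((-17, 28), (30, 19)) = 47.8539
d((-17, 22), (-7, 7)) = 18.0278
d((-17, 22), (30, 19)) = 47.0956
d((-7, 7), (30, 19)) = 38.8973

Closest pair: (-17, 28) and (-17, 22) with distance 6.0

The closest pair is (-17, 28) and (-17, 22) with Euclidean distance 6.0. For 8 points, brute-force pairwise comparison is shown above. For large n, the divide-and-conquer algorithm (sort by x, recurse on halves, check the dividing strip) achieves O(n log n).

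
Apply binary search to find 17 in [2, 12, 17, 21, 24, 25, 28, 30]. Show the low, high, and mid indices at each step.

Binary search for 17 in [2, 12, 17, 21, 24, 25, 28, 30]:

lo=0, hi=7, mid=3, arr[mid]=21 -> 21 > 17, search left half
lo=0, hi=2, mid=1, arr[mid]=12 -> 12 < 17, search right half
lo=2, hi=2, mid=2, arr[mid]=17 -> Found target at index 2!

Binary search finds 17 at index 2 after 3 comparisons. The search repeatedly halves the search space by comparing with the middle element.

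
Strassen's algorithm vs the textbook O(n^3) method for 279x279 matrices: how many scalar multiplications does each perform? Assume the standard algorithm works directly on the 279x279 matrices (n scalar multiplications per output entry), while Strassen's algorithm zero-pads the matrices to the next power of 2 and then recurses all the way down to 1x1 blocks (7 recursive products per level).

Matrix multiplication for 279x279 matrices:

Strassen's algorithm requires power-of-2 dimensions. Pad 279x279 to 512x512 (next power of 2).

Standard algorithm: 279^3 = 21717639 multiplications
Strassen's algorithm: 7^(log2(512)) = 7^9 = 40353607 multiplications
Difference: 21717639 - 40353607 = -18635968 (Strassen uses MORE here due to padding overhead — for small or just-over-power-of-2 n, padding can outweigh the per-level savings)

Standard: 21717639 multiplications (279^3). Strassen: 40353607 multiplications (7^9, after padding to 512x512). Strassen reduces 8 recursive multiplications to 7 at each level.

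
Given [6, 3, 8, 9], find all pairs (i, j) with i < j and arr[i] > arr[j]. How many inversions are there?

Finding inversions in [6, 3, 8, 9]:

(0, 1): arr[0]=6 > arr[1]=3

Total inversions: 1

The array has 1 inversion(s): (0,1). Each pair (i,j) satisfies i < j and arr[i] > arr[j].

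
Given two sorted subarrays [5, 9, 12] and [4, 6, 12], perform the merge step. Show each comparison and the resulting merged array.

Merging process:

Compare 5 vs 4: take 4 from right. Merged: [4]
Compare 5 vs 6: take 5 from left. Merged: [4, 5]
Compare 9 vs 6: take 6 from right. Merged: [4, 5, 6]
Compare 9 vs 12: take 9 from left. Merged: [4, 5, 6, 9]
Compare 12 vs 12: take 12 from left. Merged: [4, 5, 6, 9, 12]
Append remaining from right: [12]. Merged: [4, 5, 6, 9, 12, 12]

Final merged array: [4, 5, 6, 9, 12, 12]
Total comparisons: 5

The merged array is [4, 5, 6, 9, 12, 12], requiring 5 comparisons. The merge step runs in O(n) time where n is the total number of elements.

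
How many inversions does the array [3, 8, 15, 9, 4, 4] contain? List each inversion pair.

Finding inversions in [3, 8, 15, 9, 4, 4]:

(1, 4): arr[1]=8 > arr[4]=4
(1, 5): arr[1]=8 > arr[5]=4
(2, 3): arr[2]=15 > arr[3]=9
(2, 4): arr[2]=15 > arr[4]=4
(2, 5): arr[2]=15 > arr[5]=4
(3, 4): arr[3]=9 > arr[4]=4
(3, 5): arr[3]=9 > arr[5]=4

Total inversions: 7

The array has 7 inversion(s): (1,4), (1,5), (2,3), (2,4), (2,5), (3,4), (3,5). Each pair (i,j) satisfies i < j and arr[i] > arr[j].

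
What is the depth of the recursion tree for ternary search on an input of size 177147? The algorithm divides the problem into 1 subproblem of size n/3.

For divide and conquer with division factor 3:

Problem sizes at each level:
Level 0: 177147
Level 1: 59049
Level 2: 19683
Level 3: 6561
Level 4: 2187
Level 5: 729
Level 6: 243
Level 7: 81
Level 8: 27
Level 9: 9
Level 10: 3
Level 11: 1

The root is level 0 and the size-1 base case is level 11 (the tree spans levels 0 through 11, i.e. 12 levels counting the root), so the depth is the number of divisions: log_3(177147) = 11

The recursion tree depth is log_3(177147) = 11. At each level, the problem size is divided by 3, so it takes 11 divisions to reduce to a base case of size 1. The algorithm makes 1 recursive call at each level.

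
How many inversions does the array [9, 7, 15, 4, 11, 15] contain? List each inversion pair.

Finding inversions in [9, 7, 15, 4, 11, 15]:

(0, 1): arr[0]=9 > arr[1]=7
(0, 3): arr[0]=9 > arr[3]=4
(1, 3): arr[1]=7 > arr[3]=4
(2, 3): arr[2]=15 > arr[3]=4
(2, 4): arr[2]=15 > arr[4]=11

Total inversions: 5

The array has 5 inversion(s): (0,1), (0,3), (1,3), (2,3), (2,4). Each pair (i,j) satisfies i < j and arr[i] > arr[j].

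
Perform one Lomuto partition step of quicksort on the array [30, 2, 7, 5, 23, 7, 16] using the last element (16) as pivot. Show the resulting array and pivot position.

Lomuto partition with pivot = 16:

Initial array: [30, 2, 7, 5, 23, 7, 16]

arr[0]=30 > 16: no swap
arr[1]=2 <= 16: swap with position 0, array becomes [2, 30, 7, 5, 23, 7, 16]
arr[2]=7 <= 16: swap with position 1, array becomes [2, 7, 30, 5, 23, 7, 16]
arr[3]=5 <= 16: swap with position 2, array becomes [2, 7, 5, 30, 23, 7, 16]
arr[4]=23 > 16: no swap
arr[5]=7 <= 16: swap with position 3, array becomes [2, 7, 5, 7, 23, 30, 16]

Place pivot at position 4: [2, 7, 5, 7, 16, 30, 23]
Pivot position: 4

After partitioning with pivot 16, the array becomes [2, 7, 5, 7, 16, 30, 23]. The pivot is placed at index 4. All elements to the left of the pivot are <= 16, and all elements to the right are > 16.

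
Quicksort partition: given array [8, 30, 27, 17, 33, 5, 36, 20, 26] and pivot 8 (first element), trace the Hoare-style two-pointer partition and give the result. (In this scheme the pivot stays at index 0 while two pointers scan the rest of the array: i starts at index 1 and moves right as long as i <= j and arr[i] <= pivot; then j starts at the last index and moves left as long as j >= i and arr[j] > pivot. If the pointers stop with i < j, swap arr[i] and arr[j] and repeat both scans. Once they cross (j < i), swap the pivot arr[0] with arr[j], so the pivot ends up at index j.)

Hoare-style two-pointer partition with pivot = 8:

Initial array: [8, 30, 27, 17, 33, 5, 36, 20, 26]

Pointers start at i = 1, j = 8.
i stops at index 1 (arr[1]=30 > 8), j stops at index 5 (arr[5]=5 <= 8): swap arr[1] and arr[5], array becomes [8, 5, 27, 17, 33, 30, 36, 20, 26]
i ends at 2, j ends at 1: the pointers have crossed (j < i), so scanning stops.

Swap pivot arr[0] with arr[1] to place pivot at position 1: [5, 8, 27, 17, 33, 30, 36, 20, 26]
Pivot position: 1

After partitioning with pivot 8, the array becomes [5, 8, 27, 17, 33, 30, 36, 20, 26]. The pivot is placed at index 1. All elements to the left of the pivot are <= 8, and all elements to the right are > 8.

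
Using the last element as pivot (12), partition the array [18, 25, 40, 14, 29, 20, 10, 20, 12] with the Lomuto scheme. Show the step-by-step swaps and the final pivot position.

Lomuto partition with pivot = 12:

Initial array: [18, 25, 40, 14, 29, 20, 10, 20, 12]

arr[0]=18 > 12: no swap
arr[1]=25 > 12: no swap
arr[2]=40 > 12: no swap
arr[3]=14 > 12: no swap
arr[4]=29 > 12: no swap
arr[5]=20 > 12: no swap
arr[6]=10 <= 12: swap with position 0, array becomes [10, 25, 40, 14, 29, 20, 18, 20, 12]
arr[7]=20 > 12: no swap

Place pivot at position 1: [10, 12, 40, 14, 29, 20, 18, 20, 25]
Pivot position: 1

After partitioning with pivot 12, the array becomes [10, 12, 40, 14, 29, 20, 18, 20, 25]. The pivot is placed at index 1. All elements to the left of the pivot are <= 12, and all elements to the right are > 12.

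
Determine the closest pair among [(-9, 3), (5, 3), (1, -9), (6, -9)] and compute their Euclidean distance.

Computing all pairwise distances among 4 points:

d((-9, 3), (5, 3)) = 14.0
d((-9, 3), (1, -9)) = 15.6205
d((-9, 3), (6, -9)) = 19.2094
d((5, 3), (1, -9)) = 12.6491
d((5, 3), (6, -9)) = 12.0416
d((1, -9), (6, -9)) = 5.0 <-- minimum

Closest pair: (1, -9) and (6, -9) with distance 5.0

The closest pair is (1, -9) and (6, -9) with Euclidean distance 5.0. For 4 points, brute-force pairwise comparison is shown above. For large n, the divide-and-conquer algorithm (sort by x, recurse on halves, check the dividing strip) achieves O(n log n).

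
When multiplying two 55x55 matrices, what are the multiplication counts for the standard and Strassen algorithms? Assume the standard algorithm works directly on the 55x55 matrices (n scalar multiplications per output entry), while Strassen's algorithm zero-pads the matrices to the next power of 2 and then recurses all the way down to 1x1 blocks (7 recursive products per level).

Matrix multiplication for 55x55 matrices:

Strassen's algorithm requires power-of-2 dimensions. Pad 55x55 to 64x64 (next power of 2).

Standard algorithm: 55^3 = 166375 multiplications
Strassen's algorithm: 7^(log2(64)) = 7^6 = 117649 multiplications
Savings: 166375 - 117649 = 48726 multiplications

Standard: 166375 multiplications (55^3). Strassen: 117649 multiplications (7^6, after padding to 64x64). Strassen reduces 8 recursive multiplications to 7 at each level.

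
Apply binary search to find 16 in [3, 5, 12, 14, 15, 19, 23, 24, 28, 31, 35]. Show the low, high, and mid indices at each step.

Binary search for 16 in [3, 5, 12, 14, 15, 19, 23, 24, 28, 31, 35]:

lo=0, hi=10, mid=5, arr[mid]=19 -> 19 > 16, search left half
lo=0, hi=4, mid=2, arr[mid]=12 -> 12 < 16, search right half
lo=3, hi=4, mid=3, arr[mid]=14 -> 14 < 16, search right half
lo=4, hi=4, mid=4, arr[mid]=15 -> 15 < 16, search right half
lo=5 > hi=4, target 16 not found

Binary search determines that 16 is not in the array after 4 comparisons. The search space was exhausted without finding the target.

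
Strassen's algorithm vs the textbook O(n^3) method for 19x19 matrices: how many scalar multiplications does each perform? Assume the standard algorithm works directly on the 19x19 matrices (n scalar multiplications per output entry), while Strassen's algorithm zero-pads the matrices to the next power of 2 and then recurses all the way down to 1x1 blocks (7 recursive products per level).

Matrix multiplication for 19x19 matrices:

Strassen's algorithm requires power-of-2 dimensions. Pad 19x19 to 32x32 (next power of 2).

Standard algorithm: 19^3 = 6859 multiplications
Strassen's algorithm: 7^(log2(32)) = 7^5 = 16807 multiplications
Difference: 6859 - 16807 = -9948 (Strassen uses MORE here due to padding overhead — for small or just-over-power-of-2 n, padding can outweigh the per-level savings)

Standard: 6859 multiplications (19^3). Strassen: 16807 multiplications (7^5, after padding to 32x32). Strassen reduces 8 recursive multiplications to 7 at each level.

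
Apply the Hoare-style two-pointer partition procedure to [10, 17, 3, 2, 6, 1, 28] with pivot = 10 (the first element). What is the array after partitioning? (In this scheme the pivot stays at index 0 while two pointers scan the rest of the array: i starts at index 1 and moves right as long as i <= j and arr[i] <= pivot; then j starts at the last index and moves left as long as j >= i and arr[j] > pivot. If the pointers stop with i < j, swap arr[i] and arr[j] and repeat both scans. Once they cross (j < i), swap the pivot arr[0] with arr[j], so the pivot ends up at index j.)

Hoare-style two-pointer partition with pivot = 10:

Initial array: [10, 17, 3, 2, 6, 1, 28]

Pointers start at i = 1, j = 6.
i stops at index 1 (arr[1]=17 > 10), j stops at index 5 (arr[5]=1 <= 10): swap arr[1] and arr[5], array becomes [10, 1, 3, 2, 6, 17, 28]
i ends at 5, j ends at 4: the pointers have crossed (j < i), so scanning stops.

Swap pivot arr[0] with arr[4] to place pivot at position 4: [6, 1, 3, 2, 10, 17, 28]
Pivot position: 4

After partitioning with pivot 10, the array becomes [6, 1, 3, 2, 10, 17, 28]. The pivot is placed at index 4. All elements to the left of the pivot are <= 10, and all elements to the right are > 10.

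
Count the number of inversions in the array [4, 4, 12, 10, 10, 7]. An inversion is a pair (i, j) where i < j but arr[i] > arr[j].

Finding inversions in [4, 4, 12, 10, 10, 7]:

(2, 3): arr[2]=12 > arr[3]=10
(2, 4): arr[2]=12 > arr[4]=10
(2, 5): arr[2]=12 > arr[5]=7
(3, 5): arr[3]=10 > arr[5]=7
(4, 5): arr[4]=10 > arr[5]=7

Total inversions: 5

The array has 5 inversion(s): (2,3), (2,4), (2,5), (3,5), (4,5). Each pair (i,j) satisfies i < j and arr[i] > arr[j].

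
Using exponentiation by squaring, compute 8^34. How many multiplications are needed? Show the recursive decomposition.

Computing 8^34 by squaring (build up from 8^1; each line after the first costs one multiplication):

8^1 = 8
8^2 = (8^1)^2 = 8^2 = 64
8^4 = (8^2)^2 = 64^2 = 4096
8^8 = (8^4)^2 = 4096^2 = 16777216
8^16 = (8^8)^2 = 16777216^2 = 281474976710656
8^17 = 8 * 8^16 = 8 * 281474976710656 = 2251799813685248
8^34 = (8^17)^2 = 2251799813685248^2 = 5070602400912917605986812821504

Result: 5070602400912917605986812821504
Multiplications needed: 6 (6 lines after 8^1)

8^34 = 5070602400912917605986812821504. Using exponentiation by squaring, this requires 6 multiplications. The key idea: if the exponent is even, square the half-power; if odd, multiply by the base once.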